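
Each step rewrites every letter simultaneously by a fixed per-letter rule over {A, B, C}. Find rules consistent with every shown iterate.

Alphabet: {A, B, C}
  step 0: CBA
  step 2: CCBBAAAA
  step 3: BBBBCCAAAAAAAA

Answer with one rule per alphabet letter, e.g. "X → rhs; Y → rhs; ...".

A->AA, B->C, C->BB

  step 2 ⇒ step 3: CCBBAAAA ⇒ BB·BB·C·C·AA·AA·AA·AA
    A ↦ AA
    B ↦ C
    C ↦ BB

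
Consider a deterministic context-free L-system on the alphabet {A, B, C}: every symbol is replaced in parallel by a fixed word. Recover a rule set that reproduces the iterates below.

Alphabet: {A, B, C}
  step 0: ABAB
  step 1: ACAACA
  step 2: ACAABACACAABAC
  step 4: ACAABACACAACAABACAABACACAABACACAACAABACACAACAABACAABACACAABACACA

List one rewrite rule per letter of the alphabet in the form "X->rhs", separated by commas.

  step 1 ⇒ step 2: ACAACA ⇒ AC·AAB·AC·AC·AAB·AC
    A ↦ AC
    C ↦ AAB
  step 0 ⇒ step 1: ABAB ⇒ AC·A·AC·A
    B ↦ A

A->AC, B->A, C->AAB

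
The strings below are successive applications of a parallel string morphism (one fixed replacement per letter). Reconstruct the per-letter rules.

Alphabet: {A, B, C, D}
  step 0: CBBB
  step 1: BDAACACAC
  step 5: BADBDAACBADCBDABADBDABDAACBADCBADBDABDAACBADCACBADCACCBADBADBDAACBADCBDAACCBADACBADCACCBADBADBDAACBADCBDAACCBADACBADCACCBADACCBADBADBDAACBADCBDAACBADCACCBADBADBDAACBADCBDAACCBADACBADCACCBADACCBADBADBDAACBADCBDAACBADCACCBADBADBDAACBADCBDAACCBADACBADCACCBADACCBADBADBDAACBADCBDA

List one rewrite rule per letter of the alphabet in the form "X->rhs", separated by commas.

  step 0 ⇒ step 1: CBBB ⇒ BDA·AC·AC·AC
    B ↦ AC
    C ↦ BDA
    A ↦ BAD  (constrained at step 1)
    D ↦ C  (constrained at step 1)

A->BAD, B->AC, C->BDA, D->C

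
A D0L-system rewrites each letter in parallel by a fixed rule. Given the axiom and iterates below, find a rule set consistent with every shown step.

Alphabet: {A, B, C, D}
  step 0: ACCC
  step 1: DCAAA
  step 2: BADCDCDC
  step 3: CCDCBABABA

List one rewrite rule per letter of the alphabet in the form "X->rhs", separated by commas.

A->DC, B->CC, C->A, D->B

  step 2 ⇒ step 3: BADCDCDC ⇒ CC·DC·B·A·B·A·B·A
    A ↦ DC
    B ↦ CC
    C ↦ A
    D ↦ B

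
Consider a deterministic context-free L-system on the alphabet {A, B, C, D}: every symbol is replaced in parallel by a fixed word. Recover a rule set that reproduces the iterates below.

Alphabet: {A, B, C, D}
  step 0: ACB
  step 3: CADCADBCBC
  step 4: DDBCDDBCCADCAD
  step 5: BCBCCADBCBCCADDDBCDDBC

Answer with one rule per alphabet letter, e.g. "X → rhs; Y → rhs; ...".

A->D, B->CA, C->D, D->BC

  step 4 ⇒ step 5: DDBCDDBCCADCAD ⇒ BC·BC·CA·D·BC·BC·CA·D·D·D·BC·D·D·BC
    A ↦ D
    B ↦ CA
    C ↦ D
    D ↦ BC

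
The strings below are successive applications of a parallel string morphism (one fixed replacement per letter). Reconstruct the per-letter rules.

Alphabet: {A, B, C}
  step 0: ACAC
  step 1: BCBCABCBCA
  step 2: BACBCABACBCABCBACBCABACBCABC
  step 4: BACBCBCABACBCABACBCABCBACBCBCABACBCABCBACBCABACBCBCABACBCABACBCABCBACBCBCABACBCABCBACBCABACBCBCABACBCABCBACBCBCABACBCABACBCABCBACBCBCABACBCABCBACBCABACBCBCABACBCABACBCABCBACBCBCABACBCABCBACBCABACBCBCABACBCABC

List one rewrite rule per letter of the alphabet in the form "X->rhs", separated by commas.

A->BC, B->BAC, C->BCA

  step 1 ⇒ step 2: BCBCABCBCA ⇒ BAC·BCA·BAC·BCA·BC·BAC·BCA·BAC·BCA·BC
    A ↦ BC
    B ↦ BAC
    C ↦ BCA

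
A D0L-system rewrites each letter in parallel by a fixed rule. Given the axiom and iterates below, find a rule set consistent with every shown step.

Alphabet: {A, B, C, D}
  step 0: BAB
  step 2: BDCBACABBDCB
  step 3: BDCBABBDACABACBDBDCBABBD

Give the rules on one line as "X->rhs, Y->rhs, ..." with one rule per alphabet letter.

A->AC, B->BD, C->AB, D->CB

  step 2 ⇒ step 3: BDCBACABBDCB ⇒ BD·CB·AB·BD·AC·AB·AC·BD·BD·CB·AB·BD
    A ↦ AC
    B ↦ BD
    C ↦ AB
    D ↦ CB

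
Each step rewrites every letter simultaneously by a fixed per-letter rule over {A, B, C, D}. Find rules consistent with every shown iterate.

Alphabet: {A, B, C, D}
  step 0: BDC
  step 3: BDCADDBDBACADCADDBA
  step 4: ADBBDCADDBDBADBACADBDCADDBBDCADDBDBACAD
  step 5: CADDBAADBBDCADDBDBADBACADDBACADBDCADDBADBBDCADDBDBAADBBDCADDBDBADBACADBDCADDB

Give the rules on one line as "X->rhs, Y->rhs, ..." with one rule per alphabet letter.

  step 4 ⇒ step 5: ADBBDCADDBDBADBACADBDCADDBBDCADDBDBACAD ⇒ CAD·DB·A·A·DB·BD·CAD·DB·DB·A·DB·A·CAD·DB·A·CAD·BD·CAD·DB·A·DB·BD·CAD·DB·DB·A·A·DB·BD·CAD·DB·DB·A·DB·A·CAD·BD·CAD·DB
    A ↦ CAD
    B ↦ A
    C ↦ BD
    D ↦ DB

A->CAD, B->A, C->BD, D->DB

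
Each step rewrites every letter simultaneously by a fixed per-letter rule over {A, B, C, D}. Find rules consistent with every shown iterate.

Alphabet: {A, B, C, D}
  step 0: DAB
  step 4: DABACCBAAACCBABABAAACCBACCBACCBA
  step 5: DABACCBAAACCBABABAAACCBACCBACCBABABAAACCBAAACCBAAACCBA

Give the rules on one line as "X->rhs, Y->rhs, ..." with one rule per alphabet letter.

A->BA, B->CC, C->A, D->DA

  step 4 ⇒ step 5: DABACCBAAACCBABABAAACCBACCBACCBA ⇒ DA·BA·CC·BA·A·A·CC·BA·BA·BA·A·A·CC·BA·CC·BA·CC·BA·BA·BA·A·A·CC·BA·A·A·CC·BA·A·A·CC·BA
    A ↦ BA
    B ↦ CC
    C ↦ A
    D ↦ DA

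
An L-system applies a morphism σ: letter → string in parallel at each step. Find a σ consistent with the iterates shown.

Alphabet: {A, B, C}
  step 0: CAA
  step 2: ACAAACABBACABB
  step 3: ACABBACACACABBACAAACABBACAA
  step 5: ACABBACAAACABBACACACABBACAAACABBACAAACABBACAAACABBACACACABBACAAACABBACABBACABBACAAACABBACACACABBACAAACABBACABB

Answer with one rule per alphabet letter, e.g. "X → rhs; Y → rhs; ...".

  step 2 ⇒ step 3: ACAAACABBACABB ⇒ AC·ABB·AC·AC·AC·ABB·AC·A·A·AC·ABB·AC·A·A
    A ↦ AC
    B ↦ A
    C ↦ ABB

A->AC, B->A, C->ABB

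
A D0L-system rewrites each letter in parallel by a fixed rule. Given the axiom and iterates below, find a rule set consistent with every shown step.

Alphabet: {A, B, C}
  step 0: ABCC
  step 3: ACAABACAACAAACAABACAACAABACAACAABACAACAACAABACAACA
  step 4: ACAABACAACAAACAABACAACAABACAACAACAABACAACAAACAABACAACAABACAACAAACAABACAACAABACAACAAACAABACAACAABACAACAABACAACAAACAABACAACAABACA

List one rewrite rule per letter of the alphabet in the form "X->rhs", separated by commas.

A->ACA, B->A, C->AB

  step 3 ⇒ step 4: ACAABACAACAAACAABACAACAABACAACAABACAACAACAABACAACA ⇒ ACA·AB·ACA·ACA·A·ACA·AB·ACA·ACA·AB·ACA·ACA·ACA·AB·ACA·ACA·A·ACA·AB·ACA·ACA·AB·ACA·ACA·A·ACA·AB·ACA·ACA·AB·ACA·ACA·A·ACA·AB·ACA·ACA·AB·ACA·ACA·AB·ACA·ACA·A·ACA·AB·ACA·ACA·AB·ACA
    A ↦ ACA
    B ↦ A
    C ↦ AB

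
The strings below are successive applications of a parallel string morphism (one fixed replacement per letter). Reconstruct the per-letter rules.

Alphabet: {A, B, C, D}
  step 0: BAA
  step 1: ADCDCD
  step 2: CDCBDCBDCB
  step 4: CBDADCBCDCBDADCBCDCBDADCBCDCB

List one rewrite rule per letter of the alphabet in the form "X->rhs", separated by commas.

  step 1 ⇒ step 2: ADCDCD ⇒ CD·CB·D·CB·D·CB
    A ↦ CD
    C ↦ D
    D ↦ CB
  step 0 ⇒ step 1: BAA ⇒ AD·CD·CD
    B ↦ AD

A->CD, B->AD, C->D, D->CB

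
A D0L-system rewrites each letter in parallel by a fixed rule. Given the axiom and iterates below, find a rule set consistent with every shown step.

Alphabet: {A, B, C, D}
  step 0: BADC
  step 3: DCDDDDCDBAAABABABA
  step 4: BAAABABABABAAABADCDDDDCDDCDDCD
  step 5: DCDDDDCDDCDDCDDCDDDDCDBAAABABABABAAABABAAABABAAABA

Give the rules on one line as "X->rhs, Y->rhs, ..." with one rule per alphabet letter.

  step 4 ⇒ step 5: BAAABABABABAAABADCDDDDCDDCDDCD ⇒ DC·D·D·D·DC·D·DC·D·DC·D·DC·D·D·D·DC·D·BA·AA·BA·BA·BA·BA·AA·BA·BA·AA·BA·BA·AA·BA
    A ↦ D
    B ↦ DC
    C ↦ AA
    D ↦ BA

A->D, B->DC, C->AA, D->BA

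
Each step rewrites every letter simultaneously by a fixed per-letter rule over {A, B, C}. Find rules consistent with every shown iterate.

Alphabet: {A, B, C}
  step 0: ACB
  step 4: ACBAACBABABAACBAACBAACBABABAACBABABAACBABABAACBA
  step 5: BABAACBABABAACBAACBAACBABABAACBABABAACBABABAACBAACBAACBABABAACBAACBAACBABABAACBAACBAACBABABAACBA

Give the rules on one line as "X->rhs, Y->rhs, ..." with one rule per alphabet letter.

  step 4 ⇒ step 5: ACBAACBABABAACBAACBAACBABABAACBABABAACBABABAACBA ⇒ BA·BA·AC·BA·BA·BA·AC·BA·AC·BA·AC·BA·BA·BA·AC·BA·BA·BA·AC·BA·BA·BA·AC·BA·AC·BA·AC·BA·BA·BA·AC·BA·AC·BA·AC·BA·BA·BA·AC·BA·AC·BA·AC·BA·BA·BA·AC·BA
    A ↦ BA
    B ↦ AC
    C ↦ BA

A->BA, B->AC, C->BA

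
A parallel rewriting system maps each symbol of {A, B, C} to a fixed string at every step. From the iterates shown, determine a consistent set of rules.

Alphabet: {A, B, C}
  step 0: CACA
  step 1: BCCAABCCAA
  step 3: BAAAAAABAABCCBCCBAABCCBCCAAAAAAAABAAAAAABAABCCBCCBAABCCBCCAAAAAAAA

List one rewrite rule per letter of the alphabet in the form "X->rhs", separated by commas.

A->AA, B->BAA, C->BCC

  step 0 ⇒ step 1: CACA ⇒ BCC·AA·BCC·AA
    A ↦ AA
    C ↦ BCC
    B ↦ BAA  (constrained at step 1)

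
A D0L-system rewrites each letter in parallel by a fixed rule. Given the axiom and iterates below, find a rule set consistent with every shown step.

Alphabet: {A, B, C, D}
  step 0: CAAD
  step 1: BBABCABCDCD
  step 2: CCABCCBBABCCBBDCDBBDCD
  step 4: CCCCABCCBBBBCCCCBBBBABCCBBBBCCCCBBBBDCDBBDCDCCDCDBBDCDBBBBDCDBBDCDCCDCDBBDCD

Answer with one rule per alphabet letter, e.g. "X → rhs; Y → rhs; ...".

A->ABC, B->C, C->BB, D->DCD

  step 1 ⇒ step 2: BBABCABCDCD ⇒ C·C·ABC·C·BB·ABC·C·BB·DCD·BB·DCD
    A ↦ ABC
    B ↦ C
    C ↦ BB
    D ↦ DCD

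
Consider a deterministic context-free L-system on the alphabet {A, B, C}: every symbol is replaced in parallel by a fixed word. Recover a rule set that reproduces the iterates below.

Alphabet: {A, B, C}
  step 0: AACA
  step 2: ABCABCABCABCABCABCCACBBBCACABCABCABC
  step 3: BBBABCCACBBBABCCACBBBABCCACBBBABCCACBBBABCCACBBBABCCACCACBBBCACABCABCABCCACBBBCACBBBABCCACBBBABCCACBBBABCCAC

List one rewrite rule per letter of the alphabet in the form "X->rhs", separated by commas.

A->BBB, B->ABC, C->CAC

  step 2 ⇒ step 3: ABCABCABCABCABCABCCACBBBCACABCABCABC ⇒ BBB·ABC·CAC·BBB·ABC·CAC·BBB·ABC·CAC·BBB·ABC·CAC·BBB·ABC·CAC·BBB·ABC·CAC·CAC·BBB·CAC·ABC·ABC·ABC·CAC·BBB·CAC·BBB·ABC·CAC·BBB·ABC·CAC·BBB·ABC·CAC
    A ↦ BBB
    B ↦ ABC
    C ↦ CAC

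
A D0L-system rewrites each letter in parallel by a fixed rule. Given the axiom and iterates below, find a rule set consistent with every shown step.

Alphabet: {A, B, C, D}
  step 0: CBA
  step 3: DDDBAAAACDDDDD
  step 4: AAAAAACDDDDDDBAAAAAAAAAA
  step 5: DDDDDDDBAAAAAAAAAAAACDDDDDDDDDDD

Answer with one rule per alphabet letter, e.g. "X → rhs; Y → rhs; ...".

A->D, B->CD, C->DB, D->AA

  step 4 ⇒ step 5: AAAAAACDDDDDDBAAAAAAAAAA ⇒ D·D·D·D·D·D·DB·AA·AA·AA·AA·AA·AA·CD·D·D·D·D·D·D·D·D·D·D
    A ↦ D
    B ↦ CD
    C ↦ DB
    D ↦ AA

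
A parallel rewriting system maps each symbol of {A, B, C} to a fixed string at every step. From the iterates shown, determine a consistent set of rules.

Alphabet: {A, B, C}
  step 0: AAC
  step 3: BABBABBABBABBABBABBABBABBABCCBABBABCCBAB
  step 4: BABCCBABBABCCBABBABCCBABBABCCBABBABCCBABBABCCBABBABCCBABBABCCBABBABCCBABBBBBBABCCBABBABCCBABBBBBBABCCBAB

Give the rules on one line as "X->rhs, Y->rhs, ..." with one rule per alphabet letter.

A->CC, B->BAB, C->BB

  step 3 ⇒ step 4: BABBABBABBABBABBABBABBABBABCCBABBABCCBAB ⇒ BAB·CC·BAB·BAB·CC·BAB·BAB·CC·BAB·BAB·CC·BAB·BAB·CC·BAB·BAB·CC·BAB·BAB·CC·BAB·BAB·CC·BAB·BAB·CC·BAB·BB·BB·BAB·CC·BAB·BAB·CC·BAB·BB·BB·BAB·CC·BAB
    A ↦ CC
    B ↦ BAB
    C ↦ BB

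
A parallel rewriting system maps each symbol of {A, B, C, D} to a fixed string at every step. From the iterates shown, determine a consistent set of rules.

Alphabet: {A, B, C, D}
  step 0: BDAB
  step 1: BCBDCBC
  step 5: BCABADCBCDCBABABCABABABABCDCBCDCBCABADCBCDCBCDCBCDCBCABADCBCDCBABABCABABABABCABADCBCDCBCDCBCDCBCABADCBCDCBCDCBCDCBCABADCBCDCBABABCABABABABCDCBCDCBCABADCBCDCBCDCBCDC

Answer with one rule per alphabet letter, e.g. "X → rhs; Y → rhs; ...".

A->DC, B->BC, C->ABA, D->B

  step 0 ⇒ step 1: BDAB ⇒ BC·B·DC·BC
    A ↦ DC
    B ↦ BC
    D ↦ B
    C ↦ ABA  (constrained at step 1)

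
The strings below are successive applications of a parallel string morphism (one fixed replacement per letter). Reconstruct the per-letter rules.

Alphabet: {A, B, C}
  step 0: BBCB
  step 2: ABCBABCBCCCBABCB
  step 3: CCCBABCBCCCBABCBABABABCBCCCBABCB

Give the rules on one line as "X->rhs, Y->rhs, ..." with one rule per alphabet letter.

A->CC, B->CB, C->AB

  step 2 ⇒ step 3: ABCBABCBCCCBABCB ⇒ CC·CB·AB·CB·CC·CB·AB·CB·AB·AB·AB·CB·CC·CB·AB·CB
    A ↦ CC
    B ↦ CB
    C ↦ AB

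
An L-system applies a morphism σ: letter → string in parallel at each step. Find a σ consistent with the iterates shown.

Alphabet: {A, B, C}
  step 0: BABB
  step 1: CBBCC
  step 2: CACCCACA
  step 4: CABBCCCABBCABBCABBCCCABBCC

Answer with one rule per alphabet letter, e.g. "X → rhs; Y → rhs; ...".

  step 1 ⇒ step 2: CBBCC ⇒ CA·C·C·CA·CA
    B ↦ C
    C ↦ CA
  step 0 ⇒ step 1: BABB ⇒ C·BB·C·C
    A ↦ BB

A->BB, B->C, C->CA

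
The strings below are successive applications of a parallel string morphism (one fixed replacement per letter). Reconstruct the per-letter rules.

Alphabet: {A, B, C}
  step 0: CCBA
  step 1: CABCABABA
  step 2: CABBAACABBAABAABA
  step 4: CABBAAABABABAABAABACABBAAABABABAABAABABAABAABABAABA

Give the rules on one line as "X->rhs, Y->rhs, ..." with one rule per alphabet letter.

A->BA, B->A, C->CAB

  step 1 ⇒ step 2: CABCABABA ⇒ CAB·BA·A·CAB·BA·A·BA·A·BA
    A ↦ BA
    B ↦ A
    C ↦ CAB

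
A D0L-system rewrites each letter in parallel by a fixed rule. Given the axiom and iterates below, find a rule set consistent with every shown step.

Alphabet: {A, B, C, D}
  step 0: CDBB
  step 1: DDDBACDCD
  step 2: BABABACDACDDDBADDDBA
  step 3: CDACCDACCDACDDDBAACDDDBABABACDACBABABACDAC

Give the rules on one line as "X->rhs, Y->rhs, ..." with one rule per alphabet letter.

  step 2 ⇒ step 3: BABABACDACDDDBADDDBA ⇒ CD·AC·CD·AC·CD·AC·DDD·BA·AC·DDD·BA·BA·BA·CD·AC·BA·BA·BA·CD·AC
    A ↦ AC
    B ↦ CD
    C ↦ DDD
    D ↦ BA

A->AC, B->CD, C->DDD, D->BA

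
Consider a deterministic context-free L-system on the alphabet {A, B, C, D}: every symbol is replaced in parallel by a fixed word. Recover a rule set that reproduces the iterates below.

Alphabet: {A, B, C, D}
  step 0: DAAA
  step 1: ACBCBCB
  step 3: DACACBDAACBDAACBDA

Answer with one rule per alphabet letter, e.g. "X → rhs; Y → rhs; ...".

A->CB, B->C, C->DA, D->A

  step 0 ⇒ step 1: DAAA ⇒ A·CB·CB·CB
    A ↦ CB
    D ↦ A
    B ↦ C  (constrained at step 1)
    C ↦ DA  (constrained at step 1)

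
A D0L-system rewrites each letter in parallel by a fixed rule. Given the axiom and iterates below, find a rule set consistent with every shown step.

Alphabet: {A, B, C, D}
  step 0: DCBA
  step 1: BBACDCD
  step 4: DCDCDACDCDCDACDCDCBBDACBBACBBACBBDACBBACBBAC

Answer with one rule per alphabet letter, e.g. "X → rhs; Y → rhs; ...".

  step 0 ⇒ step 1: DCBA ⇒ BB·AC·DC·D
    A ↦ D
    B ↦ DC
    C ↦ AC
    D ↦ BB

A->D, B->DC, C->AC, D->BB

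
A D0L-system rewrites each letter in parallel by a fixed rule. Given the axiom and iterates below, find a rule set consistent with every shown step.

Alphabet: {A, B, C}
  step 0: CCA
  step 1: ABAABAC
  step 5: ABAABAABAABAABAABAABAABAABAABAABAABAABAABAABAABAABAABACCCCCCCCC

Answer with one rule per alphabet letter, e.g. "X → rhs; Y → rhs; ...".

  step 0 ⇒ step 1: CCA ⇒ ABA·ABA·C
    A ↦ C
    C ↦ ABA
    B ↦ C  (constrained at step 1)

A->C, B->C, C->ABA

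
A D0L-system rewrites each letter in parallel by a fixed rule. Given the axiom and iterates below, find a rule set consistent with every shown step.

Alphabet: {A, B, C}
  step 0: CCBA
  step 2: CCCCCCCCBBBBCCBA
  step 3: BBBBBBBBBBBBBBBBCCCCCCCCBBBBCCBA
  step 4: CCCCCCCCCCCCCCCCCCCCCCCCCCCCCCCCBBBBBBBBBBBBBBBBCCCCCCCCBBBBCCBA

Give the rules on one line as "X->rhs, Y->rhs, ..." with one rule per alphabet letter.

  step 3 ⇒ step 4: BBBBBBBBBBBBBBBBCCCCCCCCBBBBCCBA ⇒ CC·CC·CC·CC·CC·CC·CC·CC·CC·CC·CC·CC·CC·CC·CC·CC·BB·BB·BB·BB·BB·BB·BB·BB·CC·CC·CC·CC·BB·BB·CC·BA
    A ↦ BA
    B ↦ CC
    C ↦ BB

A->BA, B->CC, C->BB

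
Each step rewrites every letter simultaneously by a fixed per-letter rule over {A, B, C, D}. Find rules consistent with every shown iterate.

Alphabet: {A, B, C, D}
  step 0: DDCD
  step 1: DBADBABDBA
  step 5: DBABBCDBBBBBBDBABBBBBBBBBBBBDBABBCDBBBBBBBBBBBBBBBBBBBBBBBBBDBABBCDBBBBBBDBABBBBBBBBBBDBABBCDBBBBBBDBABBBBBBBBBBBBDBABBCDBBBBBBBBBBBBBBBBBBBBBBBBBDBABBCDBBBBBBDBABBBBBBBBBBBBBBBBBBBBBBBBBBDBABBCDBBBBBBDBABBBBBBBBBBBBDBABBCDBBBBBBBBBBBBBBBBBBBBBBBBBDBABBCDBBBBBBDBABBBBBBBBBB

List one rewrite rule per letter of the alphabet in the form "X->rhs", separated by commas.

A->CDB, B->BB, C->B, D->DBA

  step 0 ⇒ step 1: DDCD ⇒ DBA·DBA·B·DBA
    C ↦ B
    D ↦ DBA
    A ↦ CDB  (constrained at step 1)
    B ↦ BB  (constrained at step 1)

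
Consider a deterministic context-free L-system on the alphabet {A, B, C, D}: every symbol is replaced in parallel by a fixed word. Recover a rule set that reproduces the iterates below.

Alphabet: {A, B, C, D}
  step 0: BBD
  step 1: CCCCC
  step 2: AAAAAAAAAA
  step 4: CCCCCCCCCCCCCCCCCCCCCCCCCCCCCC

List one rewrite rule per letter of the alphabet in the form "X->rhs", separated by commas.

A->BD, B->CC, C->AA, D->C

  step 1 ⇒ step 2: CCCCC ⇒ AA·AA·AA·AA·AA
    C ↦ AA
    A ↦ BD  (constrained at step 2)
  step 0 ⇒ step 1: BBD ⇒ CC·CC·C
    B ↦ CC
  step 0 ⇒ step 1: BBD ⇒ CC·CC·C
    D ↦ C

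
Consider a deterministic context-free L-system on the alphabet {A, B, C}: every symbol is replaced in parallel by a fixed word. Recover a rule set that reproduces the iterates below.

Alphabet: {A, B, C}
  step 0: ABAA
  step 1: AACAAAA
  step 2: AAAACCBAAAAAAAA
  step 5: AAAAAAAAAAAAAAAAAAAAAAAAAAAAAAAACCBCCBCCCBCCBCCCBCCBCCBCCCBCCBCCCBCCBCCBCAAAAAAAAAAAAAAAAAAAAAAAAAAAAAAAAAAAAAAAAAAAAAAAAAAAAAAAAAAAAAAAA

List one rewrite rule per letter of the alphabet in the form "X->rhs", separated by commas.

  step 1 ⇒ step 2: AACAAAA ⇒ AA·AA·CCB·AA·AA·AA·AA
    A ↦ AA
    C ↦ CCB
  step 0 ⇒ step 1: ABAA ⇒ AA·C·AA·AA
    B ↦ C

A->AA, B->C, C->CCB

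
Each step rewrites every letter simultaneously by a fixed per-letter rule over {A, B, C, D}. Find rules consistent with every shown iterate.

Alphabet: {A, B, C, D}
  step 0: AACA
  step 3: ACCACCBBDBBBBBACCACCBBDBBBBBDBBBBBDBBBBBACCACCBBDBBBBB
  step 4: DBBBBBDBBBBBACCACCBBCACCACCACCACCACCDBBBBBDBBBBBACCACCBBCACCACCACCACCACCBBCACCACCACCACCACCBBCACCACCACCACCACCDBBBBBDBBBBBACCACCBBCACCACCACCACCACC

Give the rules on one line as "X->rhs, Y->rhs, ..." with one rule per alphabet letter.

  step 3 ⇒ step 4: ACCACCBBDBBBBBACCACCBBDBBBBBDBBBBBDBBBBBACCACCBBDBBBBB ⇒ DB·BB·BB·DB·BB·BB·ACC·ACC·BBC·ACC·ACC·ACC·ACC·ACC·DB·BB·BB·DB·BB·BB·ACC·ACC·BBC·ACC·ACC·ACC·ACC·ACC·BBC·ACC·ACC·ACC·ACC·ACC·BBC·ACC·ACC·ACC·ACC·ACC·DB·BB·BB·DB·BB·BB·ACC·ACC·BBC·ACC·ACC·ACC·ACC·ACC
    A ↦ DB
    B ↦ ACC
    C ↦ BB
    D ↦ BBC

A->DB, B->ACC, C->BB, D->BBC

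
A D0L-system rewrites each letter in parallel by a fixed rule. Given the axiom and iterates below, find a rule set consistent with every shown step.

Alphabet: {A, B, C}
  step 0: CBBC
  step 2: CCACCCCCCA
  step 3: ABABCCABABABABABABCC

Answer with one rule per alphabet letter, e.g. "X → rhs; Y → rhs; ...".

A->CC, B->A, C->AB

  step 2 ⇒ step 3: CCACCCCCCA ⇒ AB·AB·CC·AB·AB·AB·AB·AB·AB·CC
    A ↦ CC
    C ↦ AB
    B ↦ A  (constrained at step 0)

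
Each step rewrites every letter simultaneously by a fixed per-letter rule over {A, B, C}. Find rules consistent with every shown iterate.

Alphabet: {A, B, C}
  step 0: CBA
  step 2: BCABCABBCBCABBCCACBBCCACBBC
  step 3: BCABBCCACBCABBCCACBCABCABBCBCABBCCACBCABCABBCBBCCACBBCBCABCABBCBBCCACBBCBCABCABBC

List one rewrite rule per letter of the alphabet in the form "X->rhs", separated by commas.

A->CAC, B->BCA, C->BBC

  step 2 ⇒ step 3: BCABCABBCBCABBCCACBBCCACBBC ⇒ BCA·BBC·CAC·BCA·BBC·CAC·BCA·BCA·BBC·BCA·BBC·CAC·BCA·BCA·BBC·BBC·CAC·BBC·BCA·BCA·BBC·BBC·CAC·BBC·BCA·BCA·BBC
    A ↦ CAC
    B ↦ BCA
    C ↦ BBC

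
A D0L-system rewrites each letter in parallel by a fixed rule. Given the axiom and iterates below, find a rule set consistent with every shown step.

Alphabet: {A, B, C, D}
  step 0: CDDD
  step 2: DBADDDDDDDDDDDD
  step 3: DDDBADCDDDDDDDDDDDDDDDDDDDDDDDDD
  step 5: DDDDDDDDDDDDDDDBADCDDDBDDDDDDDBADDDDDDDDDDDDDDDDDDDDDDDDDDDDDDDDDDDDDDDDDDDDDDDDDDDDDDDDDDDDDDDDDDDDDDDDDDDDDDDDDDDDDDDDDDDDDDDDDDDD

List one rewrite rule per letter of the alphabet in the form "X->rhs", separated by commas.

A->DCD, B->DBA, C->B, D->DD

  step 2 ⇒ step 3: DBADDDDDDDDDDDD ⇒ DD·DBA·DCD·DD·DD·DD·DD·DD·DD·DD·DD·DD·DD·DD·DD
    A ↦ DCD
    B ↦ DBA
    D ↦ DD
    C ↦ B  (constrained at step 0)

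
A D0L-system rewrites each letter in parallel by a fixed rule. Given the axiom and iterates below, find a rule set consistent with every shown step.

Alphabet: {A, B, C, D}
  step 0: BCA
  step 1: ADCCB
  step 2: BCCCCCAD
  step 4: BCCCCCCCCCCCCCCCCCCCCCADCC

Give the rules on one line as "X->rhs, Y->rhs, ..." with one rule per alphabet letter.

  step 1 ⇒ step 2: ADCCB ⇒ B·C·CC·CC·AD
    A ↦ B
    B ↦ AD
    C ↦ CC
    D ↦ C

A->B, B->AD, C->CC, D->C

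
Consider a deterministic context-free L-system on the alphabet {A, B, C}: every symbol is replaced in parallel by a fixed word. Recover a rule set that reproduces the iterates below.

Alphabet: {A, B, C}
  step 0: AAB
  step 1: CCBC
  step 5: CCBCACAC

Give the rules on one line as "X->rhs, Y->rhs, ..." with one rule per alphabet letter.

  step 0 ⇒ step 1: AAB ⇒ C·C·BC
    A ↦ C
    B ↦ BC
    C ↦ A  (constrained at step 1)

A->C, B->BC, C->A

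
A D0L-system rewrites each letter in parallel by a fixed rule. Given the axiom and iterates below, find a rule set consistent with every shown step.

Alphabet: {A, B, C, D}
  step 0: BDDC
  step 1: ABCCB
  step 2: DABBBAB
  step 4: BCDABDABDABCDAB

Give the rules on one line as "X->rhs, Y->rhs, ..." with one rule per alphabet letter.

  step 1 ⇒ step 2: ABCCB ⇒ D·AB·B·B·AB
    A ↦ D
    B ↦ AB
    C ↦ B
  step 0 ⇒ step 1: BDDC ⇒ AB·C·C·B
    D ↦ C

A->D, B->AB, C->B, D->C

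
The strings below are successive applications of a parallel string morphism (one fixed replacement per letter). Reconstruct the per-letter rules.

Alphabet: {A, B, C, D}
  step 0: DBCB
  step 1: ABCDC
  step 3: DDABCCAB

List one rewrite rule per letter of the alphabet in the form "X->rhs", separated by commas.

  step 0 ⇒ step 1: DBCB ⇒ AB·C·D·C
    B ↦ C
    C ↦ D
    D ↦ AB
    A ↦ C  (constrained at step 1)

A->C, B->C, C->D, D->AB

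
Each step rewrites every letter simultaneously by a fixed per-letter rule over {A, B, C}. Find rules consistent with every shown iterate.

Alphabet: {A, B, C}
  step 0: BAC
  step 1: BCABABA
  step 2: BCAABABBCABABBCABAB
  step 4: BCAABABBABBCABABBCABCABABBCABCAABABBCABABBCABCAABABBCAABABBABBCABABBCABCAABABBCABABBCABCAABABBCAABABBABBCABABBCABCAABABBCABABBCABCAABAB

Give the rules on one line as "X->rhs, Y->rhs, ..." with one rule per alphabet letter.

A->BAB, B->BCA, C->A

  step 1 ⇒ step 2: BCABABA ⇒ BCA·A·BAB·BCA·BAB·BCA·BAB
    A ↦ BAB
    B ↦ BCA
    C ↦ A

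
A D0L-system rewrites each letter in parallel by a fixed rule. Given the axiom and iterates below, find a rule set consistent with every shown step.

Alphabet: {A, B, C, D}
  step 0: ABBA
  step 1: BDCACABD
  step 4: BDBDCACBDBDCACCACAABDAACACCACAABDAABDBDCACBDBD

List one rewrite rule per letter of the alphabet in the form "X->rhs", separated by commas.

A->BD, B->CA, C->AA, D->C

  step 0 ⇒ step 1: ABBA ⇒ BD·CA·CA·BD
    A ↦ BD
    B ↦ CA
    C ↦ AA  (constrained at step 1)
    D ↦ C  (constrained at step 1)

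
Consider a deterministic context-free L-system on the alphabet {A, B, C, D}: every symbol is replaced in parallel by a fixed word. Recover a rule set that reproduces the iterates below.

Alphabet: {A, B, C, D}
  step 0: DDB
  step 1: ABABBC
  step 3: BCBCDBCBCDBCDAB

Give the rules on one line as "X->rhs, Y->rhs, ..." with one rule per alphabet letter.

A->B, B->BC, C->D, D->AB

  step 0 ⇒ step 1: DDB ⇒ AB·AB·BC
    B ↦ BC
    D ↦ AB
    A ↦ B  (constrained at step 1)
    C ↦ D  (constrained at step 1)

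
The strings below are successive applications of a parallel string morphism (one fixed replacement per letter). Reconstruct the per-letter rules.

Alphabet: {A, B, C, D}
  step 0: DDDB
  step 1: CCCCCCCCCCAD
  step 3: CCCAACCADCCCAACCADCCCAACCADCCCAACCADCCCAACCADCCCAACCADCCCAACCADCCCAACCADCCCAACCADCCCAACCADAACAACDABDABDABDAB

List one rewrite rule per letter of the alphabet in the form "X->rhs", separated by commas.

A->AAC, B->CAD, C->DAB, D->CCC

  step 0 ⇒ step 1: DDDB ⇒ CCC·CCC·CCC·CAD
    B ↦ CAD
    D ↦ CCC
    A ↦ AAC  (constrained at step 1)
    C ↦ DAB  (constrained at step 1)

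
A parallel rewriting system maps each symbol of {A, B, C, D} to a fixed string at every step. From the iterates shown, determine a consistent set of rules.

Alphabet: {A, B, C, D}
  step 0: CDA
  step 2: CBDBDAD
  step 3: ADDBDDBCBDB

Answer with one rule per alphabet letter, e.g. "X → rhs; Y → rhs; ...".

  step 2 ⇒ step 3: CBDBDAD ⇒ A·D·DB·D·DB·CB·DB
    A ↦ CB
    B ↦ D
    C ↦ A
    D ↦ DB

A->CB, B->D, C->A, D->DB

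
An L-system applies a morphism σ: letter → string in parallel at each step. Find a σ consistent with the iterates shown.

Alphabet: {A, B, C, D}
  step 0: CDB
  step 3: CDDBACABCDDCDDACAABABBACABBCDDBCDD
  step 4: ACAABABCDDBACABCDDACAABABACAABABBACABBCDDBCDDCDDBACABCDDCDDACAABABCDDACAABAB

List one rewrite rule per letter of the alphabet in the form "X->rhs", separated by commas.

  step 3 ⇒ step 4: CDDBACABCDDCDDACAABABBACABBCDDBCDD ⇒ ACA·AB·AB·CDD·B·ACA·B·CDD·ACA·AB·AB·ACA·AB·AB·B·ACA·B·B·CDD·B·CDD·CDD·B·ACA·B·CDD·CDD·ACA·AB·AB·CDD·ACA·AB·AB
    A ↦ B
    B ↦ CDD
    C ↦ ACA
    D ↦ AB

A->B, B->CDD, C->ACA, D->AB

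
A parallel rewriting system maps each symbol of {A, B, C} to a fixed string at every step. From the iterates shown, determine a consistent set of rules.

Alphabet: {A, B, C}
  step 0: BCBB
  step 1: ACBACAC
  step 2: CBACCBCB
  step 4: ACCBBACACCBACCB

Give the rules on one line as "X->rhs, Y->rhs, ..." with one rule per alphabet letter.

A->C, B->AC, C->B

  step 1 ⇒ step 2: ACBACAC ⇒ C·B·AC·C·B·C·B
    A ↦ C
    B ↦ AC
    C ↦ B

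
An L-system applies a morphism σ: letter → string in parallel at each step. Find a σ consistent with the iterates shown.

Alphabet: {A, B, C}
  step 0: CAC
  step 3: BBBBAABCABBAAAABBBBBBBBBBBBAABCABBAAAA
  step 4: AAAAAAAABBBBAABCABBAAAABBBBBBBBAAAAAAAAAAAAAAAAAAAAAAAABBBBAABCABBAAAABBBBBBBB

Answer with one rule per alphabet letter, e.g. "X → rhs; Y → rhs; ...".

  step 3 ⇒ step 4: BBBBAABCABBAAAABBBBBBBBBBBBAABCABBAAAA ⇒ AA·AA·AA·AA·BB·BB·AA·BCA·BB·AA·AA·BB·BB·BB·BB·AA·AA·AA·AA·AA·AA·AA·AA·AA·AA·AA·AA·BB·BB·AA·BCA·BB·AA·AA·BB·BB·BB·BB
    A ↦ BB
    B ↦ AA
    C ↦ BCA

A->BB, B->AA, C->BCA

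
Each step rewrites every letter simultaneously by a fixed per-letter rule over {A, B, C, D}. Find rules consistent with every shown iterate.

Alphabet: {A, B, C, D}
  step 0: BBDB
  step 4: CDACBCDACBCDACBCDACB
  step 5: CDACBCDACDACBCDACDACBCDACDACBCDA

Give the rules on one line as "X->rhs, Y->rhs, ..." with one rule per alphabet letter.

  step 4 ⇒ step 5: CDACBCDACBCDACBCDACB ⇒ CD·A·CB·CD·A·CD·A·CB·CD·A·CD·A·CB·CD·A·CD·A·CB·CD·A
    A ↦ CB
    B ↦ A
    C ↦ CD
    D ↦ A

A->CB, B->A, C->CD, D->A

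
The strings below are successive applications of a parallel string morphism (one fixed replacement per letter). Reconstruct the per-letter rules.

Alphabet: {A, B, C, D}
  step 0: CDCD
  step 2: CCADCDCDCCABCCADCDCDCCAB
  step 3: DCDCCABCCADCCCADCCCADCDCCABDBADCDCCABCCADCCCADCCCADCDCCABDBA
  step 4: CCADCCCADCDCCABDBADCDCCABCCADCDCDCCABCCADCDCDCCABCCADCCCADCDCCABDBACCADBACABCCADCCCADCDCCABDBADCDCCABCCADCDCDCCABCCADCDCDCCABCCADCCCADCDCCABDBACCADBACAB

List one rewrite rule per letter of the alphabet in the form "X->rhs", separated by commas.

A->CAB, B->DBA, C->DC, D->CCA

  step 3 ⇒ step 4: DCDCCABCCADCCCADCCCADCDCCABDBADCDCCABCCADCCCADCCCADCDCCABDBA ⇒ CCA·DC·CCA·DC·DC·CAB·DBA·DC·DC·CAB·CCA·DC·DC·DC·CAB·CCA·DC·DC·DC·CAB·CCA·DC·CCA·DC·DC·CAB·DBA·CCA·DBA·CAB·CCA·DC·CCA·DC·DC·CAB·DBA·DC·DC·CAB·CCA·DC·DC·DC·CAB·CCA·DC·DC·DC·CAB·CCA·DC·CCA·DC·DC·CAB·DBA·CCA·DBA·CAB
    A ↦ CAB
    B ↦ DBA
    C ↦ DC
    D ↦ CCA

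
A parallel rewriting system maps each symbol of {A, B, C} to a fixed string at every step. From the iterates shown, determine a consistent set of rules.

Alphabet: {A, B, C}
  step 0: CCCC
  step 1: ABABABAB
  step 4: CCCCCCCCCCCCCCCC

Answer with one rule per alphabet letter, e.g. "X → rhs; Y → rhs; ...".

  step 0 ⇒ step 1: CCCC ⇒ AB·AB·AB·AB
    C ↦ AB
    A ↦ C  (constrained at step 1)
    B ↦ C  (constrained at step 1)

A->C, B->C, C->AB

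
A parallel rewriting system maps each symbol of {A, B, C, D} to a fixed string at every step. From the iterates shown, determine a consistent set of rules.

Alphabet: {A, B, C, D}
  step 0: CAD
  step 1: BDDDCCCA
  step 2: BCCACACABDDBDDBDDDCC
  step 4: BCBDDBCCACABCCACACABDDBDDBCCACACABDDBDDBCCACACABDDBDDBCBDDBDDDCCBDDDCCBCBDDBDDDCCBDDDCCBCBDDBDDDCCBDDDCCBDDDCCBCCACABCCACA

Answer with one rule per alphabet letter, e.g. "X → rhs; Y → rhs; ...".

  step 1 ⇒ step 2: BDDDCCCA ⇒ BC·CA·CA·CA·BDD·BDD·BDD·DCC
    A ↦ DCC
    B ↦ BC
    C ↦ BDD
    D ↦ CA

A->DCC, B->BC, C->BDD, D->CA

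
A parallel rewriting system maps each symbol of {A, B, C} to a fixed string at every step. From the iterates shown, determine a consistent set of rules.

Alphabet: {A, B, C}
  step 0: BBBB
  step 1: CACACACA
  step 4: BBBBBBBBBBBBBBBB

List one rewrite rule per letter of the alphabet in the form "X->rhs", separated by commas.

  step 0 ⇒ step 1: BBBB ⇒ CA·CA·CA·CA
    B ↦ CA
    A ↦ B  (constrained at step 1)
    C ↦ B  (constrained at step 1)

A->B, B->CA, C->B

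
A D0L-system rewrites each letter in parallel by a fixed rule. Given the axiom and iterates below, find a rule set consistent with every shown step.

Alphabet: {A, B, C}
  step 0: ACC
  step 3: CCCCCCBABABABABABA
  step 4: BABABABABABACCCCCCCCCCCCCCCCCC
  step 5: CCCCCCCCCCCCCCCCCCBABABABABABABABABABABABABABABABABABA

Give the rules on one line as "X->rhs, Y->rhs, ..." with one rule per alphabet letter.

A->CC, B->C, C->BA

  step 4 ⇒ step 5: BABABABABABACCCCCCCCCCCCCCCCCC ⇒ C·CC·C·CC·C·CC·C·CC·C·CC·C·CC·BA·BA·BA·BA·BA·BA·BA·BA·BA·BA·BA·BA·BA·BA·BA·BA·BA·BA
    A ↦ CC
    B ↦ C
    C ↦ BA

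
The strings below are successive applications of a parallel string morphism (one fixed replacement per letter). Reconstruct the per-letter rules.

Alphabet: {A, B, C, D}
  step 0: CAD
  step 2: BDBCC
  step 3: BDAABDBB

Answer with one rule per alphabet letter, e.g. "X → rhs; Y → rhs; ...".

  step 2 ⇒ step 3: BDBCC ⇒ BD·AA·BD·B·B
    B ↦ BD
    C ↦ B
    D ↦ AA
    A ↦ C  (constrained at step 0)

A->C, B->BD, C->B, D->AA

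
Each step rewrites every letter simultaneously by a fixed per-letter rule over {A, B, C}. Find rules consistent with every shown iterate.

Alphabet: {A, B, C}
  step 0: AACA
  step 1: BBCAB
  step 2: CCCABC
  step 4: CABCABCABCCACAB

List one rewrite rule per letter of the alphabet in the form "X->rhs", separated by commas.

  step 1 ⇒ step 2: BBCAB ⇒ C·C·CA·B·C
    A ↦ B
    B ↦ C
    C ↦ CA

A->B, B->C, C->CA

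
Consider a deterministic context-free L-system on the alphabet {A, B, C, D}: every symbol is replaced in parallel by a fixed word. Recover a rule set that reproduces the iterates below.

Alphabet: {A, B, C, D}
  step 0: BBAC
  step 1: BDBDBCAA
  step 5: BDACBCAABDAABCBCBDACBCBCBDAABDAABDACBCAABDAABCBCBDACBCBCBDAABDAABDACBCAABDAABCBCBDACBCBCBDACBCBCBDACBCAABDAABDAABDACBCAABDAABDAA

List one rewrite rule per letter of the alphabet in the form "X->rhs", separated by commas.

A->BC, B->BD, C->AA, D->AC

  step 0 ⇒ step 1: BBAC ⇒ BD·BD·BC·AA
    A ↦ BC
    B ↦ BD
    C ↦ AA
    D ↦ AC  (constrained at step 1)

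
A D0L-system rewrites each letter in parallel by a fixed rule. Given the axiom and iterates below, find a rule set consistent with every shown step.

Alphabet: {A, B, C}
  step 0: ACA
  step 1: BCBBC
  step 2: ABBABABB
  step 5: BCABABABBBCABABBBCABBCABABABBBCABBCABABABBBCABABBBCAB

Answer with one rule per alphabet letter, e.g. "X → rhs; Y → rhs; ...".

  step 1 ⇒ step 2: BCBBC ⇒ AB·B·AB·AB·B
    B ↦ AB
    C ↦ B
  step 0 ⇒ step 1: ACA ⇒ BC·B·BC
    A ↦ BC

A->BC, B->AB, C->B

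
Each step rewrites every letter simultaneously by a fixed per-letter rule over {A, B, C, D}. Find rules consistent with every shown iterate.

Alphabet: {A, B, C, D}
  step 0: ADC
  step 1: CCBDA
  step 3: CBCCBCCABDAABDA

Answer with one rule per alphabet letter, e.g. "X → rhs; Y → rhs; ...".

A->C, B->AB, C->DA, D->CB

  step 0 ⇒ step 1: ADC ⇒ C·CB·DA
    A ↦ C
    C ↦ DA
    D ↦ CB
    B ↦ AB  (constrained at step 1)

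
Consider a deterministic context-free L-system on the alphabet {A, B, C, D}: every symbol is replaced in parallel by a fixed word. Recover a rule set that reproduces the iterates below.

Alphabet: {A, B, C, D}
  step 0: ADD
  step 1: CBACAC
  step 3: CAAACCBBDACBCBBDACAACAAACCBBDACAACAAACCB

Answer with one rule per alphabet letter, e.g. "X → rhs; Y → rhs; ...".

A->CB, B->CAA, C->BDA, D->AC

  step 0 ⇒ step 1: ADD ⇒ CB·AC·AC
    A ↦ CB
    D ↦ AC
    B ↦ CAA  (constrained at step 1)
    C ↦ BDA  (constrained at step 1)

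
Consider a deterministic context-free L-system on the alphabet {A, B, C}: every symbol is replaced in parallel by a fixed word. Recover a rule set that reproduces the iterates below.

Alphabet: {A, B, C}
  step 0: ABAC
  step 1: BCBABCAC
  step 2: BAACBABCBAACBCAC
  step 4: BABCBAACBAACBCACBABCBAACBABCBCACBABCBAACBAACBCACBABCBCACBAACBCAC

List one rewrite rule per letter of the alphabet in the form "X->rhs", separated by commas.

A->BC, B->BA, C->AC

  step 1 ⇒ step 2: BCBABCAC ⇒ BA·AC·BA·BC·BA·AC·BC·AC
    A ↦ BC
    B ↦ BA
    C ↦ AC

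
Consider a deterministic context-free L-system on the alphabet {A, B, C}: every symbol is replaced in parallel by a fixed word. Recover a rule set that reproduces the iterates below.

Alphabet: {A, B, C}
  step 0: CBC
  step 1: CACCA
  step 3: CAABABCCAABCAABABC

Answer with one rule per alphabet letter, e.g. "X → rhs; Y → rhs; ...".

  step 0 ⇒ step 1: CBC ⇒ CA·C·CA
    B ↦ C
    C ↦ CA
    A ↦ AB  (constrained at step 1)

A->AB, B->C, C->CA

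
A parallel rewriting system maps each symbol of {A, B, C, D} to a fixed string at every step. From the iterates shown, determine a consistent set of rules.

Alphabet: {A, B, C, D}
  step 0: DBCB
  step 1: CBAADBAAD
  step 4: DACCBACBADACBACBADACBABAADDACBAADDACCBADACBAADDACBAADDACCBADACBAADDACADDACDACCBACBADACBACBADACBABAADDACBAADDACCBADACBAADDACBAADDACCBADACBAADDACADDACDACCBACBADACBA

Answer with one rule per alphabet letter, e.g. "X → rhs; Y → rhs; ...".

A->DAC, B->AD, C->BA, D->CBA

  step 0 ⇒ step 1: DBCB ⇒ CBA·AD·BA·AD
    B ↦ AD
    C ↦ BA
    D ↦ CBA
    A ↦ DAC  (constrained at step 1)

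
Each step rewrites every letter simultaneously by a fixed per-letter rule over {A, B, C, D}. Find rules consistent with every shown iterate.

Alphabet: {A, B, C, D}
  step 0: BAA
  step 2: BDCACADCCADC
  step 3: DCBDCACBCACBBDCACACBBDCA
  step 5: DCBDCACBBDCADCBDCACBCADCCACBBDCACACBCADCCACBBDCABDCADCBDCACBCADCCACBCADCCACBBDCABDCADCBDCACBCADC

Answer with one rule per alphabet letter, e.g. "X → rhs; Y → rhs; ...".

A->CB, B->DC, C->CA, D->BD

  step 2 ⇒ step 3: BDCACADCCADC ⇒ DC·BD·CA·CB·CA·CB·BD·CA·CA·CB·BD·CA
    A ↦ CB
    B ↦ DC
    C ↦ CA
    D ↦ BD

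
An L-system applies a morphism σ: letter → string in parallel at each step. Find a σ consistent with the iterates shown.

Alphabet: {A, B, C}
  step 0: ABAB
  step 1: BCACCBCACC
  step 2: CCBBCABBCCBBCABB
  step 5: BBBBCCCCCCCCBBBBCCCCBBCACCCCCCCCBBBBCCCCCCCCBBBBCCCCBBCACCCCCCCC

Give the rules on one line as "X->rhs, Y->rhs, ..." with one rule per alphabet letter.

A->BCA, B->CC, C->B

  step 1 ⇒ step 2: BCACCBCACC ⇒ CC·B·BCA·B·B·CC·B·BCA·B·B
    A ↦ BCA
    B ↦ CC
    C ↦ B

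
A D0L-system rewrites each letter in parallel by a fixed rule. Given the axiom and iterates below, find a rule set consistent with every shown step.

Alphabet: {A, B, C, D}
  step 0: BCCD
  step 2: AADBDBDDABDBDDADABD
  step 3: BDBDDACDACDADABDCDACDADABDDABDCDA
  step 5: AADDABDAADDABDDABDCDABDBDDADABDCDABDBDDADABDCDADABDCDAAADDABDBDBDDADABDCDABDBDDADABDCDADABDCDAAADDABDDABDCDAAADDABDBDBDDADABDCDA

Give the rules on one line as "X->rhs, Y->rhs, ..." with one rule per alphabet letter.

A->BD, B->C, C->AAD, D->DA

  step 2 ⇒ step 3: AADBDBDDABDBDDADABD ⇒ BD·BD·DA·C·DA·C·DA·DA·BD·C·DA·C·DA·DA·BD·DA·BD·C·DA
    A ↦ BD
    B ↦ C
    D ↦ DA
    C ↦ AAD  (constrained at step 0)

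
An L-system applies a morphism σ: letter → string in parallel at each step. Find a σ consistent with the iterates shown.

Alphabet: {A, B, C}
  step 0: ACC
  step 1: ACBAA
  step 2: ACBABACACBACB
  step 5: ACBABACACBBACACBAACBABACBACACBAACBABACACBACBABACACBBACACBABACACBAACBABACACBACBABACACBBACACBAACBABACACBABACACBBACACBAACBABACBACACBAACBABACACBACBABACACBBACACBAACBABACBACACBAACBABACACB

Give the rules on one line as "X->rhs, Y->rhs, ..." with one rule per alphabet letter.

A->ACB, B->BAC, C->A

  step 1 ⇒ step 2: ACBAA ⇒ ACB·A·BAC·ACB·ACB
    A ↦ ACB
    B ↦ BAC
    C ↦ A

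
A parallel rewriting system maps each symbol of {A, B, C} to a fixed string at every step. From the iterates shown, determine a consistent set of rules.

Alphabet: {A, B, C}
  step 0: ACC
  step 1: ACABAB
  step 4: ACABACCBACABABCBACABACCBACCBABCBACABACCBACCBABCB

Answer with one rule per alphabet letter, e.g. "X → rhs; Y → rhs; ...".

  step 0 ⇒ step 1: ACC ⇒ AC·AB·AB
    A ↦ AC
    C ↦ AB
    B ↦ CB  (constrained at step 1)

A->AC, B->CB, C->AB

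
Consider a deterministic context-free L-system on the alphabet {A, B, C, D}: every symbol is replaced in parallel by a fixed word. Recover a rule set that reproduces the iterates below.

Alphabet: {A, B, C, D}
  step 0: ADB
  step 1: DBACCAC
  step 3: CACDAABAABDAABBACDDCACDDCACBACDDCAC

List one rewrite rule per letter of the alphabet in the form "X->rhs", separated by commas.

A->D, B->CAC, C->AAB, D->BAC

  step 0 ⇒ step 1: ADB ⇒ D·BAC·CAC
    A ↦ D
    B ↦ CAC
    D ↦ BAC
    C ↦ AAB  (constrained at step 1)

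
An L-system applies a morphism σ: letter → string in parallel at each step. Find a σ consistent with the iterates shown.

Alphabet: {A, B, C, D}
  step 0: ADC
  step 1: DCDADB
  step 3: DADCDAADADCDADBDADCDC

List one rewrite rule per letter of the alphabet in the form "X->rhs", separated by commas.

A->DC, B->A, C->DB, D->DA

  step 0 ⇒ step 1: ADC ⇒ DC·DA·DB
    A ↦ DC
    C ↦ DB
    D ↦ DA
    B ↦ A  (constrained at step 1)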